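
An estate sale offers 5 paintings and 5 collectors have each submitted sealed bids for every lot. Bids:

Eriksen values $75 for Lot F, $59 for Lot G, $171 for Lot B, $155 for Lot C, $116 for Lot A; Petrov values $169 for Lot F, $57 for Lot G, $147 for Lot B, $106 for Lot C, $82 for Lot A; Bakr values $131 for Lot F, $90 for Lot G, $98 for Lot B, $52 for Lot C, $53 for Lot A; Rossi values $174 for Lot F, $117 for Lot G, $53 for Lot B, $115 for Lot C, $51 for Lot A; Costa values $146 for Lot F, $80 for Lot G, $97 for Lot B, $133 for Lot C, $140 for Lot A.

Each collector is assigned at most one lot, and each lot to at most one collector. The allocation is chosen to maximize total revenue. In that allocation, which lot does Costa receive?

Optimal: Eriksen→Lot C ($155), Petrov→Lot B ($147), Bakr→Lot G ($90), Rossi→Lot F ($174), Costa→Lot A ($140) — total 155+147+90+174+140 = $706.
Costa's own top lot is Lot F ($146), but forcing Costa→Lot F and reassigning the rest optimally gives only $618 — worse by 88.

Costa receives Lot A.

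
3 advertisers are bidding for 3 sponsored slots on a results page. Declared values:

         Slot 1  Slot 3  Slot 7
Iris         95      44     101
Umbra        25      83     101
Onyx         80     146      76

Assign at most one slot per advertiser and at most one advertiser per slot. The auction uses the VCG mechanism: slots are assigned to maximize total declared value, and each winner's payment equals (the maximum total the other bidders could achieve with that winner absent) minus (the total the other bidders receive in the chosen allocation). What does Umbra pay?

Umbra pays $6.

Efficient allocation: Iris→Slot 1 ($95), Umbra→Slot 7 ($101), Onyx→Slot 3 ($146); total welfare W = $342.
Umbra receives Slot 7 at value $101, so the others get W − 101 = $241.
Without Umbra: best allocation of the remaining 2 bidders over all 3 slots is Iris→Slot 7 ($101), Onyx→Slot 3 ($146), total $247.
VCG payment = (others' best without Umbra) − (others' welfare with Umbra) = 247 − 241 = $6.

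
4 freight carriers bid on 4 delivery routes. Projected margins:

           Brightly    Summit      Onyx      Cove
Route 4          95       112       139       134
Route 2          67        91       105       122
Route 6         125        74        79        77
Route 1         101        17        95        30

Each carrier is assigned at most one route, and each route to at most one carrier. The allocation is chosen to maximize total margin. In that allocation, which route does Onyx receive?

Optimal: Brightly→Route 6 ($125k), Summit→Route 4 ($112k), Onyx→Route 1 ($95k), Cove→Route 2 ($122k) — total 125+112+95+122 = $454k.
Max-entry greedy (repeatedly take the single best remaining cell) gives $403k, worse by 51.
Next-best assignment: Brightly→Route 6, Summit→Route 2, Onyx→Route 1, Cove→Route 4 = $445k.
Onyx's own top route is Route 4 ($139k), but forcing Onyx→Route 4 and reassigning the rest optimally gives only $436k — worse by 18.

Onyx receives Route 1.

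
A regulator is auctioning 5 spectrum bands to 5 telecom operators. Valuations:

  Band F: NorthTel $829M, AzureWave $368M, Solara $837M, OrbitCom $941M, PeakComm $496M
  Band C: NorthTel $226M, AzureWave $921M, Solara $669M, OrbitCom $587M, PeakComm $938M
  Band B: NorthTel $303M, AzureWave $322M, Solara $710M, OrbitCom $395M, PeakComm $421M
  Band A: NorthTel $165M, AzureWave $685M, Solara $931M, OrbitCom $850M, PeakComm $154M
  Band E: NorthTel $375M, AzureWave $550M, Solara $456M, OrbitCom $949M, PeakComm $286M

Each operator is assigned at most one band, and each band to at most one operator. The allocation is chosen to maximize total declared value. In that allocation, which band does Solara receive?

Optimal: NorthTel→Band F ($829M), AzureWave→Band A ($685M), Solara→Band B ($710M), OrbitCom→Band E ($949M), PeakComm→Band C ($938M) — total 829+685+710+949+938 = $4111M.
Row-greedy (each operator in turn takes its best remaining band) gives $4051M, worse by 60.
Next-best assignment: NorthTel→Band F, AzureWave→Band C, Solara→Band A, OrbitCom→Band E, PeakComm→Band B = $4051M.
Checked against all permutations: $4111M is optimal.
Solara's own top band is Band A ($931M), but forcing Solara→Band A and reassigning the rest optimally gives only $4051M — worse by 60.

Solara receives Band B.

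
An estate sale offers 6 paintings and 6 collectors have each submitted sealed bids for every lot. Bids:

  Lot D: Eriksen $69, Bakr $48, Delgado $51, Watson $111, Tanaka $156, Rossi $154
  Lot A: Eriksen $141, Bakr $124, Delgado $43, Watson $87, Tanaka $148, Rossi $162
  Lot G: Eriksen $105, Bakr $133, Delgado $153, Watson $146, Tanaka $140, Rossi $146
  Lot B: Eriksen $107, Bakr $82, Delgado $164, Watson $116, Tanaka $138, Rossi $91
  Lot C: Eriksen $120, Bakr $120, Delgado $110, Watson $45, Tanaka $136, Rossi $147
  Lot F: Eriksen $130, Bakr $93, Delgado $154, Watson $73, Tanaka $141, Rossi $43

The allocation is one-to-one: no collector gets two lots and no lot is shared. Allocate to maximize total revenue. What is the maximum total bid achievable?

Optimal: Eriksen→Lot F ($130), Bakr→Lot C ($120), Delgado→Lot B ($164), Watson→Lot G ($146), Tanaka→Lot D ($156), Rossi→Lot A ($162) — total 130+120+164+146+156+162 = $878.
Column-greedy (each lot in turn goes to its best remaining collector) gives $800, worse by 78.
Next-best assignment: Eriksen→Lot F, Bakr→Lot A, Delgado→Lot B, Watson→Lot G, Tanaka→Lot D, Rossi→Lot C = $867.
Swapping Rossi↔Eriksen (Rossi→Lot F $43, Eriksen→Lot A $141) loses 108.

Max total: $878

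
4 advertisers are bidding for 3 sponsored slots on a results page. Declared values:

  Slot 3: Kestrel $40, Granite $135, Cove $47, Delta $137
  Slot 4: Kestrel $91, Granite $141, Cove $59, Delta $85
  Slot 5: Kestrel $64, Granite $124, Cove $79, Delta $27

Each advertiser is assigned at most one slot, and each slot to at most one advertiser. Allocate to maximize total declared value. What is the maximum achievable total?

Maximum total: $357

Optimal: Delta→Slot 3 ($137), Granite→Slot 4 ($141), Cove→Slot 5 ($79) — total 137+141+79 = $357.
Next-best assignment: Delta→Slot 3, Kestrel→Slot 4, Granite→Slot 5 = $352.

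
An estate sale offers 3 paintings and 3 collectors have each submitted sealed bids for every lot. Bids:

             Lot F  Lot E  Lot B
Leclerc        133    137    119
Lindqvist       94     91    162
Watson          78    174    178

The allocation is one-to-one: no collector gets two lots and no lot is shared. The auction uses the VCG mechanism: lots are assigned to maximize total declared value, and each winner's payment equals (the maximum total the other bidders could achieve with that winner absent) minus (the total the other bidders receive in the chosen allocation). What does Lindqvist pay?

Efficient allocation: Leclerc→Lot F ($133), Lindqvist→Lot B ($162), Watson→Lot E ($174); total welfare W = $469.
Lindqvist receives Lot B at value $162, so the others get W − 162 = $307.
Without Lindqvist: best allocation of the remaining 2 bidders over all 3 lots is Leclerc→Lot E ($137), Watson→Lot B ($178), total $315.
VCG payment = (others' best without Lindqvist) − (others' welfare with Lindqvist) = 315 − 307 = $8.

Lindqvist pays $8.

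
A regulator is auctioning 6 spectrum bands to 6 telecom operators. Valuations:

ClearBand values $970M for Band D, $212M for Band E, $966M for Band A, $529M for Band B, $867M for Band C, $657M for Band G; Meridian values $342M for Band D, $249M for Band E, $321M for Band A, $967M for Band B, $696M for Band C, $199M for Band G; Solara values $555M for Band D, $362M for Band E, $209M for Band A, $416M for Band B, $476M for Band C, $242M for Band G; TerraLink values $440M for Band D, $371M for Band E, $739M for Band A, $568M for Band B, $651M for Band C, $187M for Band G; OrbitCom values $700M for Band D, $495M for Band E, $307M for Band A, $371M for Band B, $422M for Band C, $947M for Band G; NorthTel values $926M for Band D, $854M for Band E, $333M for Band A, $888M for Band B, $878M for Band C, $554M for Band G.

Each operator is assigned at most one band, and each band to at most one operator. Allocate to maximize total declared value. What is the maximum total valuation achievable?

Max total: $4953M

Optimal: ClearBand→Band D ($970M), Meridian→Band B ($967M), Solara→Band C ($476M), TerraLink→Band A ($739M), OrbitCom→Band G ($947M), NorthTel→Band E ($854M) — total 970+967+476+739+947+854 = $4953M.
Max-entry greedy (repeatedly take the single best remaining cell) gives $4863M, worse by 90.
Next-best assignment: ClearBand→Band A, Meridian→Band B, Solara→Band D, TerraLink→Band C, OrbitCom→Band G, NorthTel→Band E = $4940M.
Swapping TerraLink↔OrbitCom (TerraLink→Band G $187M, OrbitCom→Band A $307M) loses 1192.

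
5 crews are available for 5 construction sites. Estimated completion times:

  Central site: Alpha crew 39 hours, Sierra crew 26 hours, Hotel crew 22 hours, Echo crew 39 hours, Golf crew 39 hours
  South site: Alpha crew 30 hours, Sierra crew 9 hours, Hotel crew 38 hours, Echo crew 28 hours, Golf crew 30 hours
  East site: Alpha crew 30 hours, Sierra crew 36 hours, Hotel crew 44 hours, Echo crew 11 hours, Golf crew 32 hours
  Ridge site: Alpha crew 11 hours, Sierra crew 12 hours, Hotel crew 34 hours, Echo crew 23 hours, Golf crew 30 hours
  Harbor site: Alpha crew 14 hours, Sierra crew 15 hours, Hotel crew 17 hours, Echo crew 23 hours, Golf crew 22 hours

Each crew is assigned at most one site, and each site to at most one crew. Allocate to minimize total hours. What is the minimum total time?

Min total: 75 hours

Optimal: Alpha crew→Ridge site (11 hours), Sierra crew→South site (9 hours), Hotel crew→Central site (22 hours), Echo crew→East site (11 hours), Golf crew→Harbor site (22 hours) — total 11+9+22+11+22 = 75 hours.
Row-greedy (each crew in turn takes its cheapest remaining site) gives 87 hours, worse by 12.
Swapping Hotel crew↔Sierra crew (Hotel crew→South site 38 hours, Sierra crew→Central site 26 hours) adds 33.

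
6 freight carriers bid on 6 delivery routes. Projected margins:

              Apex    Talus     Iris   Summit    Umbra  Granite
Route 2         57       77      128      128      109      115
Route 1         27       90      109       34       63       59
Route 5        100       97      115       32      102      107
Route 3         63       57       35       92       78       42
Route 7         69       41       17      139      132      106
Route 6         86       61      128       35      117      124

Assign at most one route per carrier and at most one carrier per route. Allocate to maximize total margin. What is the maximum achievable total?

Optimal: Apex→Route 5 ($100k), Talus→Route 1 ($90k), Iris→Route 2 ($128k), Summit→Route 3 ($92k), Umbra→Route 7 ($132k), Granite→Route 6 ($124k) — total 100+90+128+92+132+124 = $666k.
No other one-to-one assignment exceeds $666k.

Max total: $666k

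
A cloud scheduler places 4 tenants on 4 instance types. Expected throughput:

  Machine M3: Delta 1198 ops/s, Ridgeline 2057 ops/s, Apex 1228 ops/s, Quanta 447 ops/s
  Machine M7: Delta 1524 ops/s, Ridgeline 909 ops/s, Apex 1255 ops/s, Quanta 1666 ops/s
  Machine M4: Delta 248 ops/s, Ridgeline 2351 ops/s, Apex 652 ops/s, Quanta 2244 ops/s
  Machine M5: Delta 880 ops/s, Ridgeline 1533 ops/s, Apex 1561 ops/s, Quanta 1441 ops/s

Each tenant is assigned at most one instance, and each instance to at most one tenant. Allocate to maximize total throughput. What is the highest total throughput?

Max total: 7386 ops/s

Optimal: Delta→Machine M7 (1524 ops/s), Ridgeline→Machine M3 (2057 ops/s), Apex→Machine M5 (1561 ops/s), Quanta→Machine M4 (2244 ops/s) — total 1524+2057+1561+2244 = 7386 ops/s.
Row-greedy (each tenant in turn takes its best remaining instance) gives 5883 ops/s, worse by 1503.
Next-best assignment: Delta→Machine M3, Ridgeline→Machine M4, Apex→Machine M5, Quanta→Machine M7 = 6776 ops/s.
Checked against all permutations: 7386 ops/s is optimal.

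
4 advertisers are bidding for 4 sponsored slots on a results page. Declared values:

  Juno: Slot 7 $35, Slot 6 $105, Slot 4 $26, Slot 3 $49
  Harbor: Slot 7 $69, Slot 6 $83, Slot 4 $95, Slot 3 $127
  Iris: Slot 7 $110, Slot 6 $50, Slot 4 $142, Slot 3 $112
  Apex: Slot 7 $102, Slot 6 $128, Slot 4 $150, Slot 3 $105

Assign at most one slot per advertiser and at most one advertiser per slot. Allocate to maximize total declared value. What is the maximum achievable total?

Optimal: Juno→Slot 6 ($105), Harbor→Slot 3 ($127), Iris→Slot 7 ($110), Apex→Slot 4 ($150) — total 105+127+110+150 = $492.
Row-greedy (each advertiser in turn takes its best remaining slot) gives $476, worse by 16.
Next-best assignment: Juno→Slot 6, Harbor→Slot 3, Iris→Slot 4, Apex→Slot 7 = $476.
No other one-to-one assignment exceeds $492.

Maximum total: $492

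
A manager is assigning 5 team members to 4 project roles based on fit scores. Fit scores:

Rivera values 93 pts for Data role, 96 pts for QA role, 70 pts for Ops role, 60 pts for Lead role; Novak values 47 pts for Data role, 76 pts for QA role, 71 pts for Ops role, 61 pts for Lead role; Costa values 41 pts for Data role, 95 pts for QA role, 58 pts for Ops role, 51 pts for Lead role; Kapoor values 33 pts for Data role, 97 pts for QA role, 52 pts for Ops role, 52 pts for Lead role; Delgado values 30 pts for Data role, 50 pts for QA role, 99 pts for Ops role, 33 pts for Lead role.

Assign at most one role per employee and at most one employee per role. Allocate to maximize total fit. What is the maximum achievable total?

Optimal: Rivera→Data role (93 pts), Kapoor→QA role (97 pts), Delgado→Ops role (99 pts), Novak→Lead role (61 pts) — total 93+97+99+61 = 350 pts.
Row-greedy (each employee in turn takes its best remaining role) gives 251 pts, worse by 99.
Checked against all permutations: 350 pts is optimal.

Maximum total: 350 pts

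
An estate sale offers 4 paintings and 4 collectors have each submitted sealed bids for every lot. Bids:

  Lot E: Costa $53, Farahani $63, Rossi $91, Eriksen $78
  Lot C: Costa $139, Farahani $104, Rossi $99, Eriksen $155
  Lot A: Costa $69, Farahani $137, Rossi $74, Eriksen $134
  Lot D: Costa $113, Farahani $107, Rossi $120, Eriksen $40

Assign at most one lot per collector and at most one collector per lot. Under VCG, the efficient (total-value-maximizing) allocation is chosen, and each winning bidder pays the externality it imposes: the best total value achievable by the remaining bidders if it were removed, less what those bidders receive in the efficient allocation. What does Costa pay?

Costa pays $29.

Efficient allocation: Costa→Lot D ($113), Farahani→Lot A ($137), Rossi→Lot E ($91), Eriksen→Lot C ($155); total welfare W = $496.
Costa receives Lot D at value $113, so the others get W − 113 = $383.
Without Costa: best allocation of the remaining 3 bidders over all 4 lots is Farahani→Lot A ($137), Rossi→Lot D ($120), Eriksen→Lot C ($155), total $412.
VCG payment = (others' best without Costa) − (others' welfare with Costa) = 412 − 383 = $29.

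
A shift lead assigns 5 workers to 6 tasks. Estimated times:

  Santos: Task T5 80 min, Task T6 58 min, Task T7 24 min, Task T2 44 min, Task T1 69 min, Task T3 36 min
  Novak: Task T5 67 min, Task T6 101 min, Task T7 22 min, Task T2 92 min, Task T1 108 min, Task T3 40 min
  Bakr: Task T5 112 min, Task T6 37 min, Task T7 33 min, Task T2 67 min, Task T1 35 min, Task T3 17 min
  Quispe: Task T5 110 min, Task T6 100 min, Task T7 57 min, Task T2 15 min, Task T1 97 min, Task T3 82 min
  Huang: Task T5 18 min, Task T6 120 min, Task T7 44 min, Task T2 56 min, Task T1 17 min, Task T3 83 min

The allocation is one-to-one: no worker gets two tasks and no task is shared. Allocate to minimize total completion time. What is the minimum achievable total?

This is the linear assignment problem.
Optimal: Santos→Task T3 (36 min), Novak→Task T7 (22 min), Bakr→Task T1 (35 min), Quispe→Task T2 (15 min), Huang→Task T5 (18 min) — total 36+22+35+15+18 = 126 min.
Column-greedy (each task in turn goes to its cheapest remaining worker) gives 161 min, worse by 35.

Minimum total: 126 min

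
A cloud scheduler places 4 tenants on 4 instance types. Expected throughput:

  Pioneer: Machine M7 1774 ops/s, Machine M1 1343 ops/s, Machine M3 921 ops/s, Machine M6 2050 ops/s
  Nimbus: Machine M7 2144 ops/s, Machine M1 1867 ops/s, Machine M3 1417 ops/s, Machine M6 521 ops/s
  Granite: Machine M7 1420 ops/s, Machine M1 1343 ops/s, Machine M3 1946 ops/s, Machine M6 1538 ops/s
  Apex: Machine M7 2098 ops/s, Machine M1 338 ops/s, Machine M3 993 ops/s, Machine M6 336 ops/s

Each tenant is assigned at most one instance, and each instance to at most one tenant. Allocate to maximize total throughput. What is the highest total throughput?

Optimal: Pioneer→Machine M6 (2050 ops/s), Nimbus→Machine M1 (1867 ops/s), Granite→Machine M3 (1946 ops/s), Apex→Machine M7 (2098 ops/s) — total 2050+1867+1946+2098 = 7961 ops/s.
Row-greedy (each tenant in turn takes its best remaining instance) gives 6478 ops/s, worse by 1483.
Next-best assignment: Pioneer→Machine M6, Nimbus→Machine M3, Granite→Machine M1, Apex→Machine M7 = 6908 ops/s.
Swapping Granite↔Nimbus (Granite→Machine M1 1343 ops/s, Nimbus→Machine M3 1417 ops/s) loses 1053.

Max total: 7961 ops/s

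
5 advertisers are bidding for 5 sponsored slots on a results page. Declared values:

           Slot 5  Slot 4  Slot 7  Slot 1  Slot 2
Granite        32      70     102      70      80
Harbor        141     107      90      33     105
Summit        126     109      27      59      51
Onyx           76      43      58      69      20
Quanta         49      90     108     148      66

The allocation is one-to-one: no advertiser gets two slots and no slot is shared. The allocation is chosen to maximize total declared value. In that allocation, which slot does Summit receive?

Optimal: Granite→Slot 7 ($102), Harbor→Slot 2 ($105), Summit→Slot 4 ($109), Onyx→Slot 5 ($76), Quanta→Slot 1 ($148) — total 102+105+109+76+148 = $540.
Column-greedy (each slot in turn goes to its best remaining advertiser) gives $448, worse by 92.
No other one-to-one assignment exceeds $540.
Summit's own top slot is Slot 5 ($126), but forcing Summit→Slot 5 and reassigning the rest optimally gives only $524 — worse by 16.

Summit receives Slot 4.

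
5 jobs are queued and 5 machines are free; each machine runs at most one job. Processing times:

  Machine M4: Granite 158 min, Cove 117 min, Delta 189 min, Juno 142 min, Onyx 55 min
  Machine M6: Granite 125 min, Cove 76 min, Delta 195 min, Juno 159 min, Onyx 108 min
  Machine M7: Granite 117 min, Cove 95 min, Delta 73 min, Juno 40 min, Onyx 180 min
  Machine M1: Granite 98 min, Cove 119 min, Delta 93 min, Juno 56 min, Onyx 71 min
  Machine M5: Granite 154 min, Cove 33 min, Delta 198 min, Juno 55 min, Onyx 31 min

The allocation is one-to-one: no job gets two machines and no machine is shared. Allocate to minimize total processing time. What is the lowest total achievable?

Minimum total: 342 min

Treat this as an assignment problem: match each job to one machine.
Optimal: Granite→Machine M6 (125 min), Cove→Machine M5 (33 min), Delta→Machine M7 (73 min), Juno→Machine M1 (56 min), Onyx→Machine M4 (55 min) — total 125+33+73+56+55 = 342 min.
Column-greedy (each machine in turn goes to its cheapest remaining job) gives 418 min, worse by 76.
Next-best assignment: Granite→Machine M6, Cove→Machine M5, Delta→Machine M1, Juno→Machine M7, Onyx→Machine M4 = 346 min.
Every other assignment is strictly worse.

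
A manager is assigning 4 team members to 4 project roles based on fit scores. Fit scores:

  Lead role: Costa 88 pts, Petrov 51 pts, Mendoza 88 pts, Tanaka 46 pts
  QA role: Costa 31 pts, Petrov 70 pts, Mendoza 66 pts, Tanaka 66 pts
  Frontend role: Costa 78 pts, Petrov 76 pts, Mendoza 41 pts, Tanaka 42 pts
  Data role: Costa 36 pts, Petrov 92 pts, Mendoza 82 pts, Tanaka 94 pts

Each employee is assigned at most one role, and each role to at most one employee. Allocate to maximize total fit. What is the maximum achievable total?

Optimal: Costa→Frontend role (78 pts), Petrov→QA role (70 pts), Mendoza→Lead role (88 pts), Tanaka→Data role (94 pts) — total 78+70+88+94 = 330 pts.
Row-greedy (each employee in turn takes its best remaining role) gives 288 pts, worse by 42.
Swapping Mendoza↔Tanaka (Mendoza→Data role 82 pts, Tanaka→Lead role 46 pts) loses 54.
Every other assignment is strictly worse.

Maximum total: 330 pts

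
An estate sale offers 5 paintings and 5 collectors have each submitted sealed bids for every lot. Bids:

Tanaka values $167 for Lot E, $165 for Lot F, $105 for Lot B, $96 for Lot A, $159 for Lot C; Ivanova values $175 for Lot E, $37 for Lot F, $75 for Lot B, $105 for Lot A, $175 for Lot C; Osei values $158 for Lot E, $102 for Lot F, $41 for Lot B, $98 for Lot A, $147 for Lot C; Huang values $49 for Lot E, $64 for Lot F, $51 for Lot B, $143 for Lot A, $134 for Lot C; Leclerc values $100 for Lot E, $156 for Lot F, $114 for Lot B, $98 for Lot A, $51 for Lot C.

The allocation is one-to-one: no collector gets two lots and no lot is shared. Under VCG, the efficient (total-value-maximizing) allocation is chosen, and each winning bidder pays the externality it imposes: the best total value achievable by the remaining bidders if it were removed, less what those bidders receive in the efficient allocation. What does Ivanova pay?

Efficient allocation: Tanaka→Lot F ($165), Ivanova→Lot C ($175), Osei→Lot E ($158), Huang→Lot A ($143), Leclerc→Lot B ($114); total welfare W = $755.
Ivanova receives Lot C at value $175, so the others get W − 175 = $580.
Without Ivanova: best allocation of the remaining 4 bidders over all 5 lots is Tanaka→Lot C ($159), Osei→Lot E ($158), Huang→Lot A ($143), Leclerc→Lot F ($156), total $616.
VCG payment = (others' best without Ivanova) − (others' welfare with Ivanova) = 616 − 580 = $36.

Ivanova pays $36.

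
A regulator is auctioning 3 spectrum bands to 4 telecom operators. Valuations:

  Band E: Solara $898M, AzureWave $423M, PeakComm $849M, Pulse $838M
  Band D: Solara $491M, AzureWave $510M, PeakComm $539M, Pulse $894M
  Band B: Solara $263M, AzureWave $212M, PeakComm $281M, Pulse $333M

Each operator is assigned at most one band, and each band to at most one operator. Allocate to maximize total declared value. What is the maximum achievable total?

Optimal: Solara→Band E ($898M), Pulse→Band D ($894M), PeakComm→Band B ($281M) — total 898+894+281 = $2073M.
Row-greedy (each operator in turn takes its best remaining band) gives $1689M, worse by 384.
Checked against all permutations: $2073M is optimal.

Max total: $2073M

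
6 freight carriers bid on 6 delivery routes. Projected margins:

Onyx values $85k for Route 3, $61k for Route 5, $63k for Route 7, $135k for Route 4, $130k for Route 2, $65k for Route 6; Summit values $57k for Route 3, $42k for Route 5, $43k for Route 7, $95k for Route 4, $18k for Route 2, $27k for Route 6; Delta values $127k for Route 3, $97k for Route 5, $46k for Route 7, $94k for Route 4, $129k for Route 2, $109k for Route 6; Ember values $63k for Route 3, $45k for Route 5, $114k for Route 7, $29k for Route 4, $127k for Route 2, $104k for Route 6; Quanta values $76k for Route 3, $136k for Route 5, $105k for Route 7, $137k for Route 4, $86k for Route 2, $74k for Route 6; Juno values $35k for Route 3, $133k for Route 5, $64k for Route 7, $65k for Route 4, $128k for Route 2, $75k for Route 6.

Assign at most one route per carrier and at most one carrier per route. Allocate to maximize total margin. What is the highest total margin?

Max total: $694k

Optimal: Onyx→Route 2 ($130k), Summit→Route 4 ($95k), Delta→Route 3 ($127k), Ember→Route 6 ($104k), Quanta→Route 7 ($105k), Juno→Route 5 ($133k) — total 130+95+127+104+105+133 = $694k.
Max-entry greedy (repeatedly take the single best remaining cell) gives $668k, worse by 26.
Next-best assignment: Onyx→Route 2, Summit→Route 3, Delta→Route 6, Ember→Route 7, Quanta→Route 4, Juno→Route 5 = $680k.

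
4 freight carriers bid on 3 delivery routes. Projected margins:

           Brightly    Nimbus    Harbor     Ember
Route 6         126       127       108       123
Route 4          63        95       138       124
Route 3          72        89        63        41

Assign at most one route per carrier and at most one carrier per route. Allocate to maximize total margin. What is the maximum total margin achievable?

Max total: $353k

This is a one-to-one assignment (maximum-weight bipartite matching).
Optimal: Brightly→Route 6 ($126k), Harbor→Route 4 ($138k), Nimbus→Route 3 ($89k) — total 126+138+89 = $353k.
Column-greedy (each route in turn goes to its best remaining carrier) gives $337k, worse by 16.
Next-best assignment: Ember→Route 6, Harbor→Route 4, Nimbus→Route 3 = $350k.
Checked against all permutations: $353k is optimal.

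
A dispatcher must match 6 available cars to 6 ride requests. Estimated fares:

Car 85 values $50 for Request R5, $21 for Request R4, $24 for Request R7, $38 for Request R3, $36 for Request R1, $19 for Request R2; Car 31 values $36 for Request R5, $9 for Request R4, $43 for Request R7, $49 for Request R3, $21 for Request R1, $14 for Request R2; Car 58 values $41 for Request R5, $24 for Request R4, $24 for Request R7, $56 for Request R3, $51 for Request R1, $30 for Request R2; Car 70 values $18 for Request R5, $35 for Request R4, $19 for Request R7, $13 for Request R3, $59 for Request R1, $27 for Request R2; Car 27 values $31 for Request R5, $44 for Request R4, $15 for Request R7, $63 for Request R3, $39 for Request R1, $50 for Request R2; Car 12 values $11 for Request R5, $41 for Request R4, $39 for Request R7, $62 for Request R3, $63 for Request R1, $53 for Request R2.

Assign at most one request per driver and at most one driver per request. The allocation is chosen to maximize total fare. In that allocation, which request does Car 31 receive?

Car 31 receives Request R7.

This is a one-to-one assignment (maximum-weight bipartite matching).
Optimal: Car 85→Request R5 ($50), Car 31→Request R7 ($43), Car 58→Request R3 ($56), Car 70→Request R1 ($59), Car 27→Request R4 ($44), Car 12→Request R2 ($53) — total 50+43+56+59+44+53 = $305.
Row-greedy (each driver in turn takes its best remaining request) gives $274, worse by 31.
Next-best assignment: Car 85→Request R5, Car 31→Request R7, Car 58→Request R3, Car 70→Request R1, Car 27→Request R2, Car 12→Request R4 = $299.
Checked against all permutations: $305 is optimal.
Car 31's own top request is Request R3 ($49), but forcing Car 31→Request R3 and reassigning the rest optimally gives only $279 — worse by 26.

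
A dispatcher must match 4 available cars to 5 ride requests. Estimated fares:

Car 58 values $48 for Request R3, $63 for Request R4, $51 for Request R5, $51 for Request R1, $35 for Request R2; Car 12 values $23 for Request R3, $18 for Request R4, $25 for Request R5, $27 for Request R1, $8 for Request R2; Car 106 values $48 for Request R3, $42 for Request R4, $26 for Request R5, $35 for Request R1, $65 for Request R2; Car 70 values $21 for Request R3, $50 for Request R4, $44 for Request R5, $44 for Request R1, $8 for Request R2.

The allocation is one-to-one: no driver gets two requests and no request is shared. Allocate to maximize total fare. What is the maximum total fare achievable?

Optimal: Car 58→Request R4 ($63), Car 12→Request R1 ($27), Car 106→Request R2 ($65), Car 70→Request R5 ($44) — total 63+27+65+44 = $199.
No other one-to-one assignment exceeds $199.

Maximum total: $199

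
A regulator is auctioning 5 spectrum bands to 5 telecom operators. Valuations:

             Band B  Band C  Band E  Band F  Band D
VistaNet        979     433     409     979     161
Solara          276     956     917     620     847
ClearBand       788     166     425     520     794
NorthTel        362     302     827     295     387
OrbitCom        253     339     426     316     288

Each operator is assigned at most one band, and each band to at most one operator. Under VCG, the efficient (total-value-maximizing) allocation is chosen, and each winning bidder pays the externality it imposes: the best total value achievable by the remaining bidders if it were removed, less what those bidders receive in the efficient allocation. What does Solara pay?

Solara pays $23M.

Efficient allocation: VistaNet→Band B ($979M), Solara→Band C ($956M), ClearBand→Band D ($794M), NorthTel→Band E ($827M), OrbitCom→Band F ($316M); total welfare W = $3872M.
Solara receives Band C at value $956M, so the others get W − 956 = $2916M.
Without Solara: best allocation of the remaining 4 bidders over all 5 bands is VistaNet→Band B ($979M), ClearBand→Band D ($794M), NorthTel→Band E ($827M), OrbitCom→Band C ($339M), total $2939M.
VCG payment = (others' best without Solara) − (others' welfare with Solara) = 2939 − 2916 = $23M.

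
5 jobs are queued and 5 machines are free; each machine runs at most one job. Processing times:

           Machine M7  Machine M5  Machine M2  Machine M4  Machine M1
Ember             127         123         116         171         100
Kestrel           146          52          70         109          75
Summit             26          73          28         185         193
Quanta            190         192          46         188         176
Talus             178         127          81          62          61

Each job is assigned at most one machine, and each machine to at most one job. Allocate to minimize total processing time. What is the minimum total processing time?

Optimal: Ember→Machine M1 (100 min), Kestrel→Machine M5 (52 min), Summit→Machine M7 (26 min), Quanta→Machine M2 (46 min), Talus→Machine M4 (62 min) — total 100+52+26+46+62 = 286 min.
No other one-to-one assignment undercuts 286 min.

Minimum total: 286 min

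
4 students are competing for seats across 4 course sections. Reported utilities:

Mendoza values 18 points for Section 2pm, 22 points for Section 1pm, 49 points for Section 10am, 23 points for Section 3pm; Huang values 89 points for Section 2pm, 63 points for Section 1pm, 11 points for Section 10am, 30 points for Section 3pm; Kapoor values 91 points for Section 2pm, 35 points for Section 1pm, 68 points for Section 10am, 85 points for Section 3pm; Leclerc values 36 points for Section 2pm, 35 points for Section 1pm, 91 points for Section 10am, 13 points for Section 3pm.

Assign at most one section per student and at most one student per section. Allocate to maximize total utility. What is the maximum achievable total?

Optimal: Mendoza→Section 1pm (22 points), Huang→Section 2pm (89 points), Kapoor→Section 3pm (85 points), Leclerc→Section 10am (91 points) — total 22+89+85+91 = 287 points.
Max-entry greedy (repeatedly take the single best remaining cell) gives 268 points, worse by 19.
Next-best assignment: Mendoza→Section 3pm, Huang→Section 1pm, Kapoor→Section 2pm, Leclerc→Section 10am = 268 points.

Max total: 287 points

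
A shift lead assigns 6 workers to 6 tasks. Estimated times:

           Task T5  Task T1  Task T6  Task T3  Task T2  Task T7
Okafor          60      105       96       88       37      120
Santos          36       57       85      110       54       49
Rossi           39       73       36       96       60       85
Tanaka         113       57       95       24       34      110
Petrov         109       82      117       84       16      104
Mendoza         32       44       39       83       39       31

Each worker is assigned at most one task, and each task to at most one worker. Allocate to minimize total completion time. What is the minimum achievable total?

Optimal: Okafor→Task T5 (60 min), Santos→Task T1 (57 min), Rossi→Task T6 (36 min), Tanaka→Task T3 (24 min), Petrov→Task T2 (16 min), Mendoza→Task T7 (31 min) — total 60+57+36+24+16+31 = 224 min.
Column-greedy (each task in turn goes to its cheapest remaining worker) gives 285 min, worse by 61.

Min total: 224 min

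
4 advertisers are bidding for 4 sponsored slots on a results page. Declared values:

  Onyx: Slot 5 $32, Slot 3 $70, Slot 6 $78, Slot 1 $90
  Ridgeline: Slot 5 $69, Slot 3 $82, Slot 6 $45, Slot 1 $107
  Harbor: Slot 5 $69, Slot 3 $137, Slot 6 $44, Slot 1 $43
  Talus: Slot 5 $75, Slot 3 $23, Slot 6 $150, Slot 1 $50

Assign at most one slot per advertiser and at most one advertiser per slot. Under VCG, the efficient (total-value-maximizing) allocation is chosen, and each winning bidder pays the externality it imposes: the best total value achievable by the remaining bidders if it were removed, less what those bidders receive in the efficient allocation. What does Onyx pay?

Onyx pays $38.

Efficient allocation: Onyx→Slot 1 ($90), Ridgeline→Slot 5 ($69), Harbor→Slot 3 ($137), Talus→Slot 6 ($150); total welfare W = $446.
Onyx receives Slot 1 at value $90, so the others get W − 90 = $356.
Without Onyx: best allocation of the remaining 3 bidders over all 4 slots is Ridgeline→Slot 1 ($107), Harbor→Slot 3 ($137), Talus→Slot 6 ($150), total $394.
VCG payment = (others' best without Onyx) − (others' welfare with Onyx) = 394 − 356 = $38.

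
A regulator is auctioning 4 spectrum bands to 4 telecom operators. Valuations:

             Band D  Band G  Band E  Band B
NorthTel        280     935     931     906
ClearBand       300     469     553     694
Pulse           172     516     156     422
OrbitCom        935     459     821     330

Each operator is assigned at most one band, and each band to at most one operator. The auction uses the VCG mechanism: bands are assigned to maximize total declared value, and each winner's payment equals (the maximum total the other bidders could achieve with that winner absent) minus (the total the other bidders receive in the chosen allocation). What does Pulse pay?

Efficient allocation: NorthTel→Band E ($931M), ClearBand→Band B ($694M), Pulse→Band G ($516M), OrbitCom→Band D ($935M); total welfare W = $3076M.
Pulse receives Band G at value $516M, so the others get W − 516 = $2560M.
Without Pulse: best allocation of the remaining 3 bidders over all 4 bands is NorthTel→Band G ($935M), ClearBand→Band B ($694M), OrbitCom→Band D ($935M), total $2564M.
VCG payment = (others' best without Pulse) − (others' welfare with Pulse) = 2564 − 2560 = $4M.

Pulse pays $4M.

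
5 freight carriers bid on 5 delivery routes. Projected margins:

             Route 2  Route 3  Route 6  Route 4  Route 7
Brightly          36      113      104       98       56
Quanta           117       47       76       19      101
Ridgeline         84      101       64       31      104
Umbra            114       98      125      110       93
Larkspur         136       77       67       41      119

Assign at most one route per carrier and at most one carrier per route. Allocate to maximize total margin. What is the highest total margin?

Maximum total: $561k

This is a one-to-one assignment (maximum-weight bipartite matching).
Optimal: Brightly→Route 4 ($98k), Quanta→Route 7 ($101k), Ridgeline→Route 3 ($101k), Umbra→Route 6 ($125k), Larkspur→Route 2 ($136k) — total 98+101+101+125+136 = $561k.
Row-greedy (each carrier in turn takes its best remaining route) gives $500k, worse by 61.
No other one-to-one assignment exceeds $561k.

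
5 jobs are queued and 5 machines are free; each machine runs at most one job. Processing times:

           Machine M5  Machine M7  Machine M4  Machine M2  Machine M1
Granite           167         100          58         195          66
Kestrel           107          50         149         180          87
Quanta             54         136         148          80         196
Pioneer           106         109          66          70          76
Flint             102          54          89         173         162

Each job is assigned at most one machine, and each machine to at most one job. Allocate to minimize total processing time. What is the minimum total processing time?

Optimal: Granite→Machine M4 (58 min), Kestrel→Machine M1 (87 min), Quanta→Machine M5 (54 min), Pioneer→Machine M2 (70 min), Flint→Machine M7 (54 min) — total 58+87+54+70+54 = 323 min.
Row-greedy (each job in turn takes its cheapest remaining machine) gives 394 min, worse by 71.

Minimum total: 323 min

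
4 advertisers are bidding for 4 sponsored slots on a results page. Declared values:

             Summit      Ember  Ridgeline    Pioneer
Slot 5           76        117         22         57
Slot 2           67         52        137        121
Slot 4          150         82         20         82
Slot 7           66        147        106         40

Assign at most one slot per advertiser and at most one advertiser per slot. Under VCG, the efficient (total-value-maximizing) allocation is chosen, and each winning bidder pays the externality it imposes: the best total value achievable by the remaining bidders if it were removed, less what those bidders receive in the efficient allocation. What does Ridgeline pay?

Ridgeline pays $30.

Efficient allocation: Summit→Slot 4 ($150), Ember→Slot 5 ($117), Ridgeline→Slot 7 ($106), Pioneer→Slot 2 ($121); total welfare W = $494.
Ridgeline receives Slot 7 at value $106, so the others get W − 106 = $388.
Without Ridgeline: best allocation of the remaining 3 bidders over all 4 slots is Summit→Slot 4 ($150), Ember→Slot 7 ($147), Pioneer→Slot 2 ($121), total $418.
VCG payment = (others' best without Ridgeline) − (others' welfare with Ridgeline) = 418 − 388 = $30.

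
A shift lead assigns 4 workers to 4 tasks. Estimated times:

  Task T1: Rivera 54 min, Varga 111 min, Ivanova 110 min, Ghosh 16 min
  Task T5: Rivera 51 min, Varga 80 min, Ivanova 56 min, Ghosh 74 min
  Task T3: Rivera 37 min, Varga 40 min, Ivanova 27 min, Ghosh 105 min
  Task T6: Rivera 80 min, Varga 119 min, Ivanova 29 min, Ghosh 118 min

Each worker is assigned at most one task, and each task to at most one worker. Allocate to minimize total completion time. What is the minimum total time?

Min total: 136 min

Treat this as an assignment problem: match each worker to one task.
Optimal: Rivera→Task T5 (51 min), Varga→Task T3 (40 min), Ivanova→Task T6 (29 min), Ghosh→Task T1 (16 min) — total 51+40+29+16 = 136 min.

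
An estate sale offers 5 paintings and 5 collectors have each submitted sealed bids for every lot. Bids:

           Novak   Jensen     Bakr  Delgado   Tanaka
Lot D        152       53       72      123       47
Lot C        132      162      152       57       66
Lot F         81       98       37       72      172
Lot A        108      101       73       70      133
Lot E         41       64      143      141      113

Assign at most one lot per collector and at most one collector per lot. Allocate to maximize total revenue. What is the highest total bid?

Maximum total: $718

Treat this as an assignment problem: match each collector to one lot.
Optimal: Novak→Lot D ($152), Jensen→Lot A ($101), Bakr→Lot C ($152), Delgado→Lot E ($141), Tanaka→Lot F ($172) — total 152+101+152+141+172 = $718.
Row-greedy (each collector in turn takes its best remaining lot) gives $662, worse by 56.
Next-best assignment: Novak→Lot A, Jensen→Lot C, Bakr→Lot E, Delgado→Lot D, Tanaka→Lot F = $708.
Swapping Delgado↔Jensen (Delgado→Lot A $70, Jensen→Lot E $64) loses 108.
Every other assignment is strictly worse.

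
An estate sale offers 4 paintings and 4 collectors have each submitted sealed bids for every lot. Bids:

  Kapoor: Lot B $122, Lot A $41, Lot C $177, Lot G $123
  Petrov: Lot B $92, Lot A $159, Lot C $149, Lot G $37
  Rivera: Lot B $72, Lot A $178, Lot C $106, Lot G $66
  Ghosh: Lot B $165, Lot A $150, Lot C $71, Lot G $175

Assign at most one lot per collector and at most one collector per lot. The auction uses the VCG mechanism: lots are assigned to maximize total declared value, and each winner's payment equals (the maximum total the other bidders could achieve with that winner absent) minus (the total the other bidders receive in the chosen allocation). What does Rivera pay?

Rivera pays $65.

Efficient allocation: Kapoor→Lot B ($122), Petrov→Lot C ($149), Rivera→Lot A ($178), Ghosh→Lot G ($175); total welfare W = $624.
Rivera receives Lot A at value $178, so the others get W − 178 = $446.
Without Rivera: best allocation of the remaining 3 bidders over all 4 lots is Kapoor→Lot C ($177), Petrov→Lot A ($159), Ghosh→Lot G ($175), total $511.
VCG payment = (others' best without Rivera) − (others' welfare with Rivera) = 511 − 446 = $65.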